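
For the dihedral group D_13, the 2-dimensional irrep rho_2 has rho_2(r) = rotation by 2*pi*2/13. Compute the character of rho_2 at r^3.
chi_{rho_2}(r^3) = 2*cos(2*pi*2*3/13) = -2*cos(pi/13)

Derivation: rho_2(r^3) is rotation by angle 2*pi*2*3/13, whose trace is 2*cos(2*pi*2*3/13) = -2*cos(pi/13).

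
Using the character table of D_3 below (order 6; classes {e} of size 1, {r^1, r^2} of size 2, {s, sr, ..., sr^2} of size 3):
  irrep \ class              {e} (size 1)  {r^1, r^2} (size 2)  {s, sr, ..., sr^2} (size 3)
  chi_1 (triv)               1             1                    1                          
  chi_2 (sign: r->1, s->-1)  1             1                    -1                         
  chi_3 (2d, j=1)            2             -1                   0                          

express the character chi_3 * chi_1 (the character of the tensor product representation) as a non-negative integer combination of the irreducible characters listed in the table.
chi_3 tensor chi_1 = chi_3 (all other irreducibles have multiplicity 0).

Proof sketch: The character of a tensor product is the pointwise product (chi_3 * chi_1)(C) = chi_3(C) * chi_1(C):
  {e}: (2)*(1), {r^1, r^2}: (-1)*(1), {s, sr, ..., sr^2}: (0)*(1)
so (chi_3 * chi_1) takes values
  {e} -> 2, {r^1, r^2} -> -1, {s, sr, ..., sr^2} -> 0.
Now take the inner product of this character with each irreducible chi from the table, <chi_3*chi_1, chi> = (1/6) sum_C |C| (chi_3*chi_1)(C) conj(chi(C)):
  <chi_3*chi_1, chi_1> = (1/6)[1*(2)*conj(1) + 2*(-1)*conj(1) + 3*(0)*conj(1)]
      = (1/6)[(2) + (-2) + (0)] = 0/6 = 0
  <chi_3*chi_1, chi_2> = (1/6)[1*(2)*conj(1) + 2*(-1)*conj(1) + 3*(0)*conj(-1)]
      = (1/6)[(2) + (-2) + (0)] = 0/6 = 0
  <chi_3*chi_1, chi_3> = (1/6)[1*(2)*conj(2) + 2*(-1)*conj(-1) + 3*(0)*conj(0)]
      = (1/6)[(4) + (2) + (0)] = 6/6 = 1
Hence the multiplicities are chi_3: 1. Dimension check: dim(chi_3)*dim(chi_1) = 2*1 = 2 and sum (mult * dim) = 1*2 = 2.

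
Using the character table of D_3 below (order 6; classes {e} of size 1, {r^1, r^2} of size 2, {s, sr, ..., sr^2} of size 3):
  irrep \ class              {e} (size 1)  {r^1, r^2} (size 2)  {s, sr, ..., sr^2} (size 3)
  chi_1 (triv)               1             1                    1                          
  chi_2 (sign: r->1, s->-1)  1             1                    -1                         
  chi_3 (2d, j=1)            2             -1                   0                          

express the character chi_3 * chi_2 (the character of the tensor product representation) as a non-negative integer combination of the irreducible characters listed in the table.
chi_3 tensor chi_2 = chi_3 (all other irreducibles have multiplicity 0).

Derivation: The character of a tensor product is the pointwise product (chi_3 * chi_2)(C) = chi_3(C) * chi_2(C):
  {e}: (2)*(1), {r^1, r^2}: (-1)*(1), {s, sr, ..., sr^2}: (0)*(-1)
so (chi_3 * chi_2) takes values
  {e} -> 2, {r^1, r^2} -> -1, {s, sr, ..., sr^2} -> 0.
Now take the inner product of this character with each irreducible chi from the table, <chi_3*chi_2, chi> = (1/6) sum_C |C| (chi_3*chi_2)(C) conj(chi(C)):
  <chi_3*chi_2, chi_1> = (1/6)[1*(2)*conj(1) + 2*(-1)*conj(1) + 3*(0)*conj(1)]
      = (1/6)[(2) + (-2) + (0)] = 0/6 = 0
  <chi_3*chi_2, chi_2> = (1/6)[1*(2)*conj(1) + 2*(-1)*conj(1) + 3*(0)*conj(-1)]
      = (1/6)[(2) + (-2) + (0)] = 0/6 = 0
  <chi_3*chi_2, chi_3> = (1/6)[1*(2)*conj(2) + 2*(-1)*conj(-1) + 3*(0)*conj(0)]
      = (1/6)[(4) + (2) + (0)] = 6/6 = 1
Hence the multiplicities are chi_3: 1. Dimension check: dim(chi_3)*dim(chi_2) = 2*1 = 2 and sum (mult * dim) = 1*2 = 2.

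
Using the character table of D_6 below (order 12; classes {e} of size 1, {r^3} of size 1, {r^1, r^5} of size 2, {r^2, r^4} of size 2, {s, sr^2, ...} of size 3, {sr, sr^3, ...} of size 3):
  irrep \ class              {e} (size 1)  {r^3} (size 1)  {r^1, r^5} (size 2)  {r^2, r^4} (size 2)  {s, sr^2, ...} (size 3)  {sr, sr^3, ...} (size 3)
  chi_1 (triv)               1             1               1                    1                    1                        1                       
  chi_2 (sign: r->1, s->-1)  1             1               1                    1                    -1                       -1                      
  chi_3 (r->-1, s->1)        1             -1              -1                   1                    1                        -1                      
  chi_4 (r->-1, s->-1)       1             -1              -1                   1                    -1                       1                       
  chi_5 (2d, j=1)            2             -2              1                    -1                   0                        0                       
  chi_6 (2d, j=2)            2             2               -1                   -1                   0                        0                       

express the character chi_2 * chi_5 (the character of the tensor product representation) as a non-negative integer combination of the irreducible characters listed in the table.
chi_2 tensor chi_5 = chi_5 (all other irreducibles have multiplicity 0).

Working: The character of a tensor product is the pointwise product (chi_2 * chi_5)(C) = chi_2(C) * chi_5(C):
  {e}: (1)*(2), {r^3}: (1)*(-2), {r^1, r^5}: (1)*(1), {r^2, r^4}: (1)*(-1), {s, sr^2, ...}: (-1)*(0), {sr, sr^3, ...}: (-1)*(0)
so (chi_2 * chi_5) takes values
  {e} -> 2, {r^3} -> -2, {r^1, r^5} -> 1, {r^2, r^4} -> -1, {s, sr^2, ...} -> 0, {sr, sr^3, ...} -> 0.
Now take the inner product of this character with each irreducible chi from the table, <chi_2*chi_5, chi> = (1/12) sum_C |C| (chi_2*chi_5)(C) conj(chi(C)):
  <chi_2*chi_5, chi_1> = (1/12)[1*(2)*conj(1) + 1*(-2)*conj(1) + 2*(1)*conj(1) + 2*(-1)*conj(1) + 3*(0)*conj(1) + 3*(0)*conj(1)]
      = (1/12)[(2) + (-2) + (2) + (-2) + (0) + (0)] = 0/12 = 0
  <chi_2*chi_5, chi_2> = (1/12)[1*(2)*conj(1) + 1*(-2)*conj(1) + 2*(1)*conj(1) + 2*(-1)*conj(1) + 3*(0)*conj(-1) + 3*(0)*conj(-1)]
      = (1/12)[(2) + (-2) + (2) + (-2) + (0) + (0)] = 0/12 = 0
  <chi_2*chi_5, chi_3> = (1/12)[1*(2)*conj(1) + 1*(-2)*conj(-1) + 2*(1)*conj(-1) + 2*(-1)*conj(1) + 3*(0)*conj(1) + 3*(0)*conj(-1)]
      = (1/12)[(2) + (2) + (-2) + (-2) + (0) + (0)] = 0/12 = 0
  <chi_2*chi_5, chi_4> = (1/12)[1*(2)*conj(1) + 1*(-2)*conj(-1) + 2*(1)*conj(-1) + 2*(-1)*conj(1) + 3*(0)*conj(-1) + 3*(0)*conj(1)]
      = (1/12)[(2) + (2) + (-2) + (-2) + (0) + (0)] = 0/12 = 0
  <chi_2*chi_5, chi_5> = (1/12)[1*(2)*conj(2) + 1*(-2)*conj(-2) + 2*(1)*conj(1) + 2*(-1)*conj(-1) + 3*(0)*conj(0) + 3*(0)*conj(0)]
      = (1/12)[(4) + (4) + (2) + (2) + (0) + (0)] = 12/12 = 1
  <chi_2*chi_5, chi_6> = (1/12)[1*(2)*conj(2) + 1*(-2)*conj(2) + 2*(1)*conj(-1) + 2*(-1)*conj(-1) + 3*(0)*conj(0) + 3*(0)*conj(0)]
      = (1/12)[(4) + (-4) + (-2) + (2) + (0) + (0)] = 0/12 = 0
Hence the multiplicities are chi_5: 1. Dimension check: dim(chi_2)*dim(chi_5) = 1*2 = 2 and sum (mult * dim) = 1*2 = 2.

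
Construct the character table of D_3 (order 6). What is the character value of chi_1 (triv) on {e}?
Conjugacy classes: {e} of size 1, {r^1, r^2} of size 2, {s, sr, ..., sr^2} of size 3.
Character table:
  irrep \ class              {e} (size 1)  {r^1, r^2} (size 2)  {s, sr, ..., sr^2} (size 3)
  chi_1 (triv)               1             1                    1                          
  chi_2 (sign: r->1, s->-1)  1             1                    -1                         
  chi_3 (2d, j=1)            2             -1                   0                          

Spot check: chi_1 (triv) on {e} = 1.

Argument: D_3 has order 2*3 = 6 with 3 conjugacy classes, hence 3 irreducibles. Sum of squared dims 1 + 1 + 4 = 6 = |G|. Linear characters come from the abelianisation; the 2-dimensional irreps have character r^k -> 2*cos(2*pi*j*k/3), reflections -> 0.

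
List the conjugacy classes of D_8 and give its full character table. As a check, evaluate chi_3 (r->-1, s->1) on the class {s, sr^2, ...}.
Conjugacy classes: {e} of size 1, {r^4} of size 1, {r^1, r^7} of size 2, {r^2, r^6} of size 2, {r^3, r^5} of size 2, {s, sr^2, ...} of size 4, {sr, sr^3, ...} of size 4.
Character table:
  irrep \ class              {e} (size 1)  {r^4} (size 1)  {r^1, r^7} (size 2)  {r^2, r^6} (size 2)  {r^3, r^5} (size 2)  {s, sr^2, ...} (size 4)  {sr, sr^3, ...} (size 4)
  chi_1 (triv)               1             1               1                    1                    1                    1                        1                       
  chi_2 (sign: r->1, s->-1)  1             1               1                    1                    1                    -1                       -1                      
  chi_3 (r->-1, s->1)        1             1               -1                   1                    -1                   1                        -1                      
  chi_4 (r->-1, s->-1)       1             1               -1                   1                    -1                   -1                       1                       
  chi_5 (2d, j=1)            2             -2              sqrt(2)              0                    -sqrt(2)             0                        0                       
  chi_6 (2d, j=2)            2             2               0                    -2                   0                    0                        0                       
  chi_7 (2d, j=3)            2             -2              -sqrt(2)             0                    sqrt(2)              0                        0                       

Spot check: chi_3 (r->-1, s->1) on {s, sr^2, ...} = 1.

Derivation: D_8 has order 2*8 = 16 with 7 conjugacy classes, hence 7 irreducibles. Sum of squared dims 1 + 1 + 1 + 1 + 4 + 4 + 4 = 16 = |G|. Linear characters come from the abelianisation; the 2-dimensional irreps have character r^k -> 2*cos(2*pi*j*k/8), reflections -> 0.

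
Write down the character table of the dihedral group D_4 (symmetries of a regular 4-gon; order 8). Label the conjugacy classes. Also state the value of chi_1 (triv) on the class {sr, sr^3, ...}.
Conjugacy classes: {e} of size 1, {r^2} of size 1, {r^1, r^3} of size 2, {s, sr^2, ...} of size 2, {sr, sr^3, ...} of size 2.
Character table:
  irrep \ class              {e} (size 1)  {r^2} (size 1)  {r^1, r^3} (size 2)  {s, sr^2, ...} (size 2)  {sr, sr^3, ...} (size 2)
  chi_1 (triv)               1             1               1                    1                        1                       
  chi_2 (sign: r->1, s->-1)  1             1               1                    -1                       -1                      
  chi_3 (r->-1, s->1)        1             1               -1                   1                        -1                      
  chi_4 (r->-1, s->-1)       1             1               -1                   -1                       1                       
  chi_5 (2d, j=1)            2             -2              0                    0                        0                       

Spot check: chi_1 (triv) on {sr, sr^3, ...} = 1.

Details: D_4 has order 2*4 = 8 with 5 conjugacy classes, hence 5 irreducibles. Sum of squared dims 1 + 1 + 1 + 1 + 4 = 8 = |G|. Linear characters come from the abelianisation; the 2-dimensional irreps have character r^k -> 2*cos(2*pi*j*k/4), reflections -> 0.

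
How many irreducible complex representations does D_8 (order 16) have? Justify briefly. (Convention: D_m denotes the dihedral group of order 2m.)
7

Justification: The number of irreducible complex representations of a finite group equals its number of conjugacy classes. D_8 has 7 conjugacy classes (n/2 + 3 for n even), so D_8 (order 16) has exactly 7 irreducible complex representations.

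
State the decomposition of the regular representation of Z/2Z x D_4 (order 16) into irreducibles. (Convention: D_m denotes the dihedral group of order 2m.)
Each irreducible V_i of dimension d_i appears with multiplicity d_i, i.e. rho_reg = (direct sum over all irreducibles V_i) d_i V_i. The irreducible dimensions for Z/2Z x D_4 are 1, 1, 1, 1, 1, 1, 1, 1, 2, 2: 8 irreducibles of dimension 1, each with multiplicity 1; 2 irreducibles of dimension 2, each with multiplicity 2. Total dimension 8*1*1 + 2*2*2 = 16 = |G|.

Solution. General theorem: in the regular representation of a finite group G, each irreducible appears with multiplicity equal to its dimension. Check: dim(rho_reg) = sum d_i^2 = 1 + 1 + 1 + 1 + 1 + 1 + 1 + 1 + 4 + 4 = 16 = |G|.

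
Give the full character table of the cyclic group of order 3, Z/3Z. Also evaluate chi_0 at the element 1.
Character table of Z/3Z (irreps indexed chi_0,...,chi_2 with chi_k(m) = zeta_3^(k*m), zeta_3 = exp(2*pi*i/3)):
  irrep \ class  {0} (size 1)  {1} (size 1)    {2} (size 1)  
  chi_0          1             1               1             
  chi_1          1             exp(2*I*pi/3)   exp(-2*I*pi/3)
  chi_2          1             exp(-2*I*pi/3)  exp(2*I*pi/3) 

Spot check: chi_0(1) = zeta_3^(0*1) = zeta_3^0 = 1.

Working: Z/3Z is abelian, so all 3 irreducible complex representations are 1-dimensional. They are given by chi_k(m) = zeta_3^(k*m) for k = 0,...,2. Row orthogonality: sum_m chi_k(m) conj(chi_l(m)) = 3 * [k = l].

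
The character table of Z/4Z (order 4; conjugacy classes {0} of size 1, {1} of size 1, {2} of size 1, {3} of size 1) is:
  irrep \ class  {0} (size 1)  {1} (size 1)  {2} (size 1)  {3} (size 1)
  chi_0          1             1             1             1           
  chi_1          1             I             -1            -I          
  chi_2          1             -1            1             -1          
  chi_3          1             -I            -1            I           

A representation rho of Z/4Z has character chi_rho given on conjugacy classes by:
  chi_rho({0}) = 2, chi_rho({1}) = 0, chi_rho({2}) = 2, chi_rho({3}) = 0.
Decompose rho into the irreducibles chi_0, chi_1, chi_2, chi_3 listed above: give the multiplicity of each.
Multiplicities: chi_0: 1, chi_1: 0, chi_2: 1, chi_3: 0.

Explanation: Use <chi_rho, chi> = (1/|G|) sum_C |C| * chi_rho(C) * conj(chi(C)) with |G| = 4 for each irreducible chi in the table:
  <chi_rho, chi_0> = (1/4)[1*(2)*conj(1) + 1*(0)*conj(1) + 1*(2)*conj(1) + 1*(0)*conj(1)]
      = (1/4)[(2) + (0) + (2) + (0)] = 4/4 = 1
  <chi_rho, chi_1> = (1/4)[1*(2)*conj(1) + 1*(0)*conj(I) + 1*(2)*conj(-1) + 1*(0)*conj(-I)]
      = (1/4)[(2) + (0) + (-2) + (0)] = 0/4 = 0
  <chi_rho, chi_2> = (1/4)[1*(2)*conj(1) + 1*(0)*conj(-1) + 1*(2)*conj(1) + 1*(0)*conj(-1)]
      = (1/4)[(2) + (0) + (2) + (0)] = 4/4 = 1
  <chi_rho, chi_3> = (1/4)[1*(2)*conj(1) + 1*(0)*conj(-I) + 1*(2)*conj(-1) + 1*(0)*conj(I)]
      = (1/4)[(2) + (0) + (-2) + (0)] = 0/4 = 0
(Exp terms are combined using exp(i*s)*conj(exp(i*t)) = exp(i*(s-t)), and sums of them are collapsed using the identity that for every m > 1 the m distinct m-th roots of unity sum to 0, e.g. 1 + exp(2*I*pi/3) + exp(-2*I*pi/3) = 0.)
Dimension check: dim(rho) = sum (mult * dim) = 1*1 + 0*1 + 1*1 + 0*1 = 2 = chi_rho(e) = 2.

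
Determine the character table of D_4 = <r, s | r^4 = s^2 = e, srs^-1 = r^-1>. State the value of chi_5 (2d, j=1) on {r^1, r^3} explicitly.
Conjugacy classes: {e} of size 1, {r^2} of size 1, {r^1, r^3} of size 2, {s, sr^2, ...} of size 2, {sr, sr^3, ...} of size 2.
Character table:
  irrep \ class              {e} (size 1)  {r^2} (size 1)  {r^1, r^3} (size 2)  {s, sr^2, ...} (size 2)  {sr, sr^3, ...} (size 2)
  chi_1 (triv)               1             1               1                    1                        1                       
  chi_2 (sign: r->1, s->-1)  1             1               1                    -1                       -1                      
  chi_3 (r->-1, s->1)        1             1               -1                   1                        -1                      
  chi_4 (r->-1, s->-1)       1             1               -1                   -1                       1                       
  chi_5 (2d, j=1)            2             -2              0                    0                        0                       

Spot check: chi_5 (2d, j=1) on {r^1, r^3} = 0.

Derivation: D_4 has order 2*4 = 8 with 5 conjugacy classes, hence 5 irreducibles. Sum of squared dims 1 + 1 + 1 + 1 + 4 = 8 = |G|. Linear characters come from the abelianisation; the 2-dimensional irreps have character r^k -> 2*cos(2*pi*j*k/4), reflections -> 0.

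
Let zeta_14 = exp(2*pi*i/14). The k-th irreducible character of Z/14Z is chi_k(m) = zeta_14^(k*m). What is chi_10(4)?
chi_10(4) = zeta_14^40 = exp(-2*I*pi/7)

Explanation: chi_10(4) = zeta_14^(10*4) = zeta_14^40. Since zeta_14^14 = 1, this equals zeta_14^12 = exp(2*pi*i*12/14) = exp(-2*I*pi/7).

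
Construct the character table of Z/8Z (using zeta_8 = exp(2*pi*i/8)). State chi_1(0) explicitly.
Character table of Z/8Z (irreps indexed chi_0,...,chi_7 with chi_k(m) = zeta_8^(k*m), zeta_8 = exp(2*pi*i/8)):
  irrep \ class  {0} (size 1)  {1} (size 1)    {2} (size 1)  {3} (size 1)    {4} (size 1)  {5} (size 1)    {6} (size 1)  {7} (size 1)  
  chi_0          1             1               1             1               1             1               1             1             
  chi_1          1             exp(I*pi/4)     I             exp(3*I*pi/4)   -1            exp(-3*I*pi/4)  -I            exp(-I*pi/4)  
  chi_2          1             I               -1            -I              1             I               -1            -I            
  chi_3          1             exp(3*I*pi/4)   -I            exp(I*pi/4)     -1            exp(-I*pi/4)    I             exp(-3*I*pi/4)
  chi_4          1             -1              1             -1              1             -1              1             -1            
  chi_5          1             exp(-3*I*pi/4)  I             exp(-I*pi/4)    -1            exp(I*pi/4)     -I            exp(3*I*pi/4) 
  chi_6          1             -I              -1            I               1             -I              -1            I             
  chi_7          1             exp(-I*pi/4)    -I            exp(-3*I*pi/4)  -1            exp(3*I*pi/4)   I             exp(I*pi/4)   

Spot check: chi_1(0) = zeta_8^(1*0) = zeta_8^0 = 1.

Explanation: Z/8Z is abelian, so all 8 irreducible complex representations are 1-dimensional. They are given by chi_k(m) = zeta_8^(k*m) for k = 0,...,7. Row orthogonality: sum_m chi_k(m) conj(chi_l(m)) = 8 * [k = l].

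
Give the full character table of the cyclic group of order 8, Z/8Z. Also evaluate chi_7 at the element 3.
Character table of Z/8Z (irreps indexed chi_0,...,chi_7 with chi_k(m) = zeta_8^(k*m), zeta_8 = exp(2*pi*i/8)):
  irrep \ class  {0} (size 1)  {1} (size 1)    {2} (size 1)  {3} (size 1)    {4} (size 1)  {5} (size 1)    {6} (size 1)  {7} (size 1)  
  chi_0          1             1               1             1               1             1               1             1             
  chi_1          1             exp(I*pi/4)     I             exp(3*I*pi/4)   -1            exp(-3*I*pi/4)  -I            exp(-I*pi/4)  
  chi_2          1             I               -1            -I              1             I               -1            -I            
  chi_3          1             exp(3*I*pi/4)   -I            exp(I*pi/4)     -1            exp(-I*pi/4)    I             exp(-3*I*pi/4)
  chi_4          1             -1              1             -1              1             -1              1             -1            
  chi_5          1             exp(-3*I*pi/4)  I             exp(-I*pi/4)    -1            exp(I*pi/4)     -I            exp(3*I*pi/4) 
  chi_6          1             -I              -1            I               1             -I              -1            I             
  chi_7          1             exp(-I*pi/4)    -I            exp(-3*I*pi/4)  -1            exp(3*I*pi/4)   I             exp(I*pi/4)   

Spot check: chi_7(3) = zeta_8^(7*3) = zeta_8^21 = exp(-3*I*pi/4).

Argument: Z/8Z is abelian, so all 8 irreducible complex representations are 1-dimensional. They are given by chi_k(m) = zeta_8^(k*m) for k = 0,...,7. Row orthogonality: sum_m chi_k(m) conj(chi_l(m)) = 8 * [k = l].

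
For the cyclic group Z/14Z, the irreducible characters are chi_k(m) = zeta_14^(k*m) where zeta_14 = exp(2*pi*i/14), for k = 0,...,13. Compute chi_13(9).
chi_13(9) = zeta_14^117 = exp(5*I*pi/7)

Derivation: chi_13(9) = zeta_14^(13*9) = zeta_14^117. Since zeta_14^14 = 1, this equals zeta_14^5 = exp(2*pi*i*5/14) = exp(5*I*pi/7).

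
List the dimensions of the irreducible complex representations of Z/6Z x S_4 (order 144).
Dimensions: 1, 1, 1, 1, 1, 1, 1, 1, 1, 1, 1, 1, 2, 2, 2, 2, 2, 2, 3, 3, 3, 3, 3, 3, 3, 3, 3, 3, 3, 3

Reasoning: There are 30 irreducibles (= number of conjugacy classes). Their dimensions d_i satisfy sum d_i^2 = |G| = 144: 1 + 1 + 1 + 1 + 1 + 1 + 1 + 1 + 1 + 1 + 1 + 1 + 4 + 4 + 4 + 4 + 4 + 4 + 9 + 9 + 9 + 9 + 9 + 9 + 9 + 9 + 9 + 9 + 9 + 9 = 144. (For the product with Z/6Z: each of the 6 1-dim characters of Z/6Z tensors with each irrep of S_4, giving 6 copies of each S_4-dimension.)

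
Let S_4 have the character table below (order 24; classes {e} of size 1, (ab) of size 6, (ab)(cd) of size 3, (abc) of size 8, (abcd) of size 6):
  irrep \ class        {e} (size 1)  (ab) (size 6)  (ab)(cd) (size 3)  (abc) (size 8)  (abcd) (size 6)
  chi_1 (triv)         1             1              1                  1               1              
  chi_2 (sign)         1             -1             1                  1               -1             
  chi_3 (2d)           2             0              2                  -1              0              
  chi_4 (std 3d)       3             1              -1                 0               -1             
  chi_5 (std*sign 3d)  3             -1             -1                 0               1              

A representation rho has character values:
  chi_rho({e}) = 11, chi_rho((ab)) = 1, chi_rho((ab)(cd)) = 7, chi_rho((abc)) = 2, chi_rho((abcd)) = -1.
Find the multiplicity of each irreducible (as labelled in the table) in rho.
Multiplicities: chi_1: 2, chi_2: 2, chi_3: 2, chi_4: 1, chi_5: 0.

Use <chi_rho, chi> = (1/|G|) sum_C |C| * chi_rho(C) * conj(chi(C)) with |G| = 24 for each irreducible chi in the table:
  <chi_rho, chi_1> = (1/24)[1*(11)*conj(1) + 6*(1)*conj(1) + 3*(7)*conj(1) + 8*(2)*conj(1) + 6*(-1)*conj(1)]
      = (1/24)[(11) + (6) + (21) + (16) + (-6)] = 48/24 = 2
  <chi_rho, chi_2> = (1/24)[1*(11)*conj(1) + 6*(1)*conj(-1) + 3*(7)*conj(1) + 8*(2)*conj(1) + 6*(-1)*conj(-1)]
      = (1/24)[(11) + (-6) + (21) + (16) + (6)] = 48/24 = 2
  <chi_rho, chi_3> = (1/24)[1*(11)*conj(2) + 6*(1)*conj(0) + 3*(7)*conj(2) + 8*(2)*conj(-1) + 6*(-1)*conj(0)]
      = (1/24)[(22) + (0) + (42) + (-16) + (0)] = 48/24 = 2
  <chi_rho, chi_4> = (1/24)[1*(11)*conj(3) + 6*(1)*conj(1) + 3*(7)*conj(-1) + 8*(2)*conj(0) + 6*(-1)*conj(-1)]
      = (1/24)[(33) + (6) + (-21) + (0) + (6)] = 24/24 = 1
  <chi_rho, chi_5> = (1/24)[1*(11)*conj(3) + 6*(1)*conj(-1) + 3*(7)*conj(-1) + 8*(2)*conj(0) + 6*(-1)*conj(1)]
      = (1/24)[(33) + (-6) + (-21) + (0) + (-6)] = 0/24 = 0
Dimension check: dim(rho) = sum (mult * dim) = 2*1 + 2*1 + 2*2 + 1*3 + 0*3 = 11 = chi_rho(e) = 11.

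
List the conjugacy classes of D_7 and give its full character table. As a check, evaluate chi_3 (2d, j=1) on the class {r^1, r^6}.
Conjugacy classes: {e} of size 1, {r^1, r^6} of size 2, {r^2, r^5} of size 2, {r^3, r^4} of size 2, {s, sr, ..., sr^6} of size 7.
Character table:
  irrep \ class              {e} (size 1)  {r^1, r^6} (size 2)  {r^2, r^5} (size 2)  {r^3, r^4} (size 2)  {s, sr, ..., sr^6} (size 7)
  chi_1 (triv)               1             1                    1                    1                    1                          
  chi_2 (sign: r->1, s->-1)  1             1                    1                    1                    -1                         
  chi_3 (2d, j=1)            2             2*cos(2*pi/7)        -2*cos(3*pi/7)       -2*cos(pi/7)         0                          
  chi_4 (2d, j=2)            2             -2*cos(3*pi/7)       -2*cos(pi/7)         2*cos(2*pi/7)        0                          
  chi_5 (2d, j=3)            2             -2*cos(pi/7)         2*cos(2*pi/7)        -2*cos(3*pi/7)       0                          

Spot check: chi_3 (2d, j=1) on {r^1, r^6} = 2*cos(2*pi/7).

Justification: D_7 has order 2*7 = 14 with 5 conjugacy classes, hence 5 irreducibles. Sum of squared dims 1 + 1 + 4 + 4 + 4 = 14 = |G|. Linear characters come from the abelianisation; the 2-dimensional irreps have character r^k -> 2*cos(2*pi*j*k/7), reflections -> 0.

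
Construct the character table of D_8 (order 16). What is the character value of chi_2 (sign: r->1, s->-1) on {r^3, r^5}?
Conjugacy classes: {e} of size 1, {r^4} of size 1, {r^1, r^7} of size 2, {r^2, r^6} of size 2, {r^3, r^5} of size 2, {s, sr^2, ...} of size 4, {sr, sr^3, ...} of size 4.
Character table:
  irrep \ class              {e} (size 1)  {r^4} (size 1)  {r^1, r^7} (size 2)  {r^2, r^6} (size 2)  {r^3, r^5} (size 2)  {s, sr^2, ...} (size 4)  {sr, sr^3, ...} (size 4)
  chi_1 (triv)               1             1               1                    1                    1                    1                        1                       
  chi_2 (sign: r->1, s->-1)  1             1               1                    1                    1                    -1                       -1                      
  chi_3 (r->-1, s->1)        1             1               -1                   1                    -1                   1                        -1                      
  chi_4 (r->-1, s->-1)       1             1               -1                   1                    -1                   -1                       1                       
  chi_5 (2d, j=1)            2             -2              sqrt(2)              0                    -sqrt(2)             0                        0                       
  chi_6 (2d, j=2)            2             2               0                    -2                   0                    0                        0                       
  chi_7 (2d, j=3)            2             -2              -sqrt(2)             0                    sqrt(2)              0                        0                       

Spot check: chi_2 (sign: r->1, s->-1) on {r^3, r^5} = 1.

Solution. D_8 has order 2*8 = 16 with 7 conjugacy classes, hence 7 irreducibles. Sum of squared dims 1 + 1 + 1 + 1 + 4 + 4 + 4 = 16 = |G|. Linear characters come from the abelianisation; the 2-dimensional irreps have character r^k -> 2*cos(2*pi*j*k/8), reflections -> 0.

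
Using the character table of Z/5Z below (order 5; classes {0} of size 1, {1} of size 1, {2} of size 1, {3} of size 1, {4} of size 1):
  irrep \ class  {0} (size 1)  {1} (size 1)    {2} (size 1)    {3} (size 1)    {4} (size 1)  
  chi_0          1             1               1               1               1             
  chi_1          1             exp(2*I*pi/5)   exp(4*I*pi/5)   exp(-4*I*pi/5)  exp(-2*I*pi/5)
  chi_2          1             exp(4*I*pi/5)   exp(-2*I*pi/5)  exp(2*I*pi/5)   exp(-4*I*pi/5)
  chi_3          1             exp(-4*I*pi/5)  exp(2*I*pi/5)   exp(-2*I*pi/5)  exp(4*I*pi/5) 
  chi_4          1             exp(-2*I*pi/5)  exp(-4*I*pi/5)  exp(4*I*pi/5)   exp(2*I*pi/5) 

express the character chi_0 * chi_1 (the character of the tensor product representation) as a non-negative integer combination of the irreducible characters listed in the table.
chi_0 tensor chi_1 = chi_1 (all other irreducibles have multiplicity 0).

Solution. The character of a tensor product is the pointwise product (chi_0 * chi_1)(C) = chi_0(C) * chi_1(C):
  {0}: (1)*(1), {1}: (1)*(exp(2*I*pi/5)), {2}: (1)*(exp(4*I*pi/5)), {3}: (1)*(exp(-4*I*pi/5)), {4}: (1)*(exp(-2*I*pi/5))
so (chi_0 * chi_1) takes values
  {0} -> 1, {1} -> exp(2*I*pi/5), {2} -> exp(4*I*pi/5), {3} -> exp(-4*I*pi/5), {4} -> exp(-2*I*pi/5).
Now take the inner product of this character with each irreducible chi from the table, <chi_0*chi_1, chi> = (1/5) sum_C |C| (chi_0*chi_1)(C) conj(chi(C)):
  <chi_0*chi_1, chi_0> = (1/5)[1*(1)*conj(1) + 1*(exp(2*I*pi/5))*conj(1) + 1*(exp(4*I*pi/5))*conj(1) + 1*(exp(-4*I*pi/5))*conj(1) + 1*(exp(-2*I*pi/5))*conj(1)]
      = (1/5)[(1) + (exp(2*I*pi/5)) + (exp(4*I*pi/5)) + (exp(-4*I*pi/5)) + (exp(-2*I*pi/5))] = 0/5 = 0
  <chi_0*chi_1, chi_1> = (1/5)[1*(1)*conj(1) + 1*(exp(2*I*pi/5))*conj(exp(2*I*pi/5)) + 1*(exp(4*I*pi/5))*conj(exp(4*I*pi/5)) + 1*(exp(-4*I*pi/5))*conj(exp(-4*I*pi/5)) + 1*(exp(-2*I*pi/5))*conj(exp(-2*I*pi/5))]
      = (1/5)[(1) + (1) + (1) + (1) + (1)] = 5/5 = 1
  <chi_0*chi_1, chi_2> = (1/5)[1*(1)*conj(1) + 1*(exp(2*I*pi/5))*conj(exp(4*I*pi/5)) + 1*(exp(4*I*pi/5))*conj(exp(-2*I*pi/5)) + 1*(exp(-4*I*pi/5))*conj(exp(2*I*pi/5)) + 1*(exp(-2*I*pi/5))*conj(exp(-4*I*pi/5))]
      = (1/5)[(1) + (exp(-2*I*pi/5)) + (exp(-4*I*pi/5)) + (exp(4*I*pi/5)) + (exp(2*I*pi/5))] = 0/5 = 0
  <chi_0*chi_1, chi_3> = (1/5)[1*(1)*conj(1) + 1*(exp(2*I*pi/5))*conj(exp(-4*I*pi/5)) + 1*(exp(4*I*pi/5))*conj(exp(2*I*pi/5)) + 1*(exp(-4*I*pi/5))*conj(exp(-2*I*pi/5)) + 1*(exp(-2*I*pi/5))*conj(exp(4*I*pi/5))]
      = (1/5)[(1) + (exp(-4*I*pi/5)) + (exp(2*I*pi/5)) + (exp(-2*I*pi/5)) + (exp(4*I*pi/5))] = 0/5 = 0
  <chi_0*chi_1, chi_4> = (1/5)[1*(1)*conj(1) + 1*(exp(2*I*pi/5))*conj(exp(-2*I*pi/5)) + 1*(exp(4*I*pi/5))*conj(exp(-4*I*pi/5)) + 1*(exp(-4*I*pi/5))*conj(exp(4*I*pi/5)) + 1*(exp(-2*I*pi/5))*conj(exp(2*I*pi/5))]
      = (1/5)[(1) + (exp(4*I*pi/5)) + (exp(-2*I*pi/5)) + (exp(2*I*pi/5)) + (exp(-4*I*pi/5))] = 0/5 = 0
(Exp terms are combined using exp(i*s)*conj(exp(i*t)) = exp(i*(s-t)), and sums of them are collapsed using the identity that for every m > 1 the m distinct m-th roots of unity sum to 0, e.g. 1 + exp(2*I*pi/3) + exp(-2*I*pi/3) = 0.)
Hence the multiplicities are chi_1: 1. Dimension check: dim(chi_0)*dim(chi_1) = 1*1 = 1 and sum (mult * dim) = 1*1 = 1.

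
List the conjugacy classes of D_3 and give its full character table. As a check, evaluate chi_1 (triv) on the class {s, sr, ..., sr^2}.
Conjugacy classes: {e} of size 1, {r^1, r^2} of size 2, {s, sr, ..., sr^2} of size 3.
Character table:
  irrep \ class              {e} (size 1)  {r^1, r^2} (size 2)  {s, sr, ..., sr^2} (size 3)
  chi_1 (triv)               1             1                    1                          
  chi_2 (sign: r->1, s->-1)  1             1                    -1                         
  chi_3 (2d, j=1)            2             -1                   0                          

Spot check: chi_1 (triv) on {s, sr, ..., sr^2} = 1.

Proof sketch: D_3 has order 2*3 = 6 with 3 conjugacy classes, hence 3 irreducibles. Sum of squared dims 1 + 1 + 4 = 6 = |G|. Linear characters come from the abelianisation; the 2-dimensional irreps have character r^k -> 2*cos(2*pi*j*k/3), reflections -> 0.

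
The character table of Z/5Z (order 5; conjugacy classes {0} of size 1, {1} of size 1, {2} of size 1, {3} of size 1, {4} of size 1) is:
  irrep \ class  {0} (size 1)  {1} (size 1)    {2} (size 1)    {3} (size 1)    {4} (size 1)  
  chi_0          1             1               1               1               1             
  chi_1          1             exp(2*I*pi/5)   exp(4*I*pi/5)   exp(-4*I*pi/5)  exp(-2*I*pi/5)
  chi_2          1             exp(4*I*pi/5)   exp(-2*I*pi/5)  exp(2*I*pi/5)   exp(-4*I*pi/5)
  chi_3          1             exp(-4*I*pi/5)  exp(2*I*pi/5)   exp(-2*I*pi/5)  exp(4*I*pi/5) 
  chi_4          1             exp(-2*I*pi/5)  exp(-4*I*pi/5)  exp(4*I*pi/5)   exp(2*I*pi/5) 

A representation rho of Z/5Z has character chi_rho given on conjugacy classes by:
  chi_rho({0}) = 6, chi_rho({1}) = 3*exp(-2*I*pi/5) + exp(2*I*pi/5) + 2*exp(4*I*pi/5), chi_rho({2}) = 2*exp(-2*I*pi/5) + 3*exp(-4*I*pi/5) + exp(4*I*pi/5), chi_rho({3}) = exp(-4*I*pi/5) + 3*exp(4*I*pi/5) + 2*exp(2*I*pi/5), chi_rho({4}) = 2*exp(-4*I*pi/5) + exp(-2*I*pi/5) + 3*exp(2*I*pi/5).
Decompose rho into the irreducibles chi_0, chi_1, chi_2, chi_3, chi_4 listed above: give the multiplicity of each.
Multiplicities: chi_0: 0, chi_1: 1, chi_2: 2, chi_3: 0, chi_4: 3.

Explanation: Use <chi_rho, chi> = (1/|G|) sum_C |C| * chi_rho(C) * conj(chi(C)) with |G| = 5 for each irreducible chi in the table:
  <chi_rho, chi_0> = (1/5)[1*(6)*conj(1) + 1*(3*exp(-2*I*pi/5) + exp(2*I*pi/5) + 2*exp(4*I*pi/5))*conj(1) + 1*(2*exp(-2*I*pi/5) + 3*exp(-4*I*pi/5) + exp(4*I*pi/5))*conj(1) + 1*(exp(-4*I*pi/5) + 3*exp(4*I*pi/5) + 2*exp(2*I*pi/5))*conj(1) + 1*(2*exp(-4*I*pi/5) + exp(-2*I*pi/5) + 3*exp(2*I*pi/5))*conj(1)]
      = (1/5)[(6) + (3*exp(-2*I*pi/5) + exp(2*I*pi/5) + 2*exp(4*I*pi/5)) + (2*exp(-2*I*pi/5) + 3*exp(-4*I*pi/5) + exp(4*I*pi/5)) + (exp(-4*I*pi/5) + 3*exp(4*I*pi/5) + 2*exp(2*I*pi/5)) + (2*exp(-4*I*pi/5) + exp(-2*I*pi/5) + 3*exp(2*I*pi/5))] = 0/5 = 0
  <chi_rho, chi_1> = (1/5)[1*(6)*conj(1) + 1*(3*exp(-2*I*pi/5) + exp(2*I*pi/5) + 2*exp(4*I*pi/5))*conj(exp(2*I*pi/5)) + 1*(2*exp(-2*I*pi/5) + 3*exp(-4*I*pi/5) + exp(4*I*pi/5))*conj(exp(4*I*pi/5)) + 1*(exp(-4*I*pi/5) + 3*exp(4*I*pi/5) + 2*exp(2*I*pi/5))*conj(exp(-4*I*pi/5)) + 1*(2*exp(-4*I*pi/5) + exp(-2*I*pi/5) + 3*exp(2*I*pi/5))*conj(exp(-2*I*pi/5))]
      = (1/5)[(6) + (1 + 3*exp(-4*I*pi/5) + 2*exp(2*I*pi/5)) + (1 + 2*exp(4*I*pi/5) + 3*exp(2*I*pi/5)) + (1 + 3*exp(-2*I*pi/5) + 2*exp(-4*I*pi/5)) + (1 + 2*exp(-2*I*pi/5) + 3*exp(4*I*pi/5))] = 5/5 = 1
  <chi_rho, chi_2> = (1/5)[1*(6)*conj(1) + 1*(3*exp(-2*I*pi/5) + exp(2*I*pi/5) + 2*exp(4*I*pi/5))*conj(exp(4*I*pi/5)) + 1*(2*exp(-2*I*pi/5) + 3*exp(-4*I*pi/5) + exp(4*I*pi/5))*conj(exp(-2*I*pi/5)) + 1*(exp(-4*I*pi/5) + 3*exp(4*I*pi/5) + 2*exp(2*I*pi/5))*conj(exp(2*I*pi/5)) + 1*(2*exp(-4*I*pi/5) + exp(-2*I*pi/5) + 3*exp(2*I*pi/5))*conj(exp(-4*I*pi/5))]
      = (1/5)[(6) + (2 + exp(-2*I*pi/5) + 3*exp(4*I*pi/5)) + (2 + 3*exp(-2*I*pi/5) + exp(-4*I*pi/5)) + (2 + exp(4*I*pi/5) + 3*exp(2*I*pi/5)) + (2 + 3*exp(-4*I*pi/5) + exp(2*I*pi/5))] = 10/5 = 2
  <chi_rho, chi_3> = (1/5)[1*(6)*conj(1) + 1*(3*exp(-2*I*pi/5) + exp(2*I*pi/5) + 2*exp(4*I*pi/5))*conj(exp(-4*I*pi/5)) + 1*(2*exp(-2*I*pi/5) + 3*exp(-4*I*pi/5) + exp(4*I*pi/5))*conj(exp(2*I*pi/5)) + 1*(exp(-4*I*pi/5) + 3*exp(4*I*pi/5) + 2*exp(2*I*pi/5))*conj(exp(-2*I*pi/5)) + 1*(2*exp(-4*I*pi/5) + exp(-2*I*pi/5) + 3*exp(2*I*pi/5))*conj(exp(4*I*pi/5))]
      = (1/5)[(6) + (2*exp(-2*I*pi/5) + exp(-4*I*pi/5) + 3*exp(2*I*pi/5)) + (2*exp(-4*I*pi/5) + exp(2*I*pi/5) + 3*exp(4*I*pi/5)) + (3*exp(-4*I*pi/5) + exp(-2*I*pi/5) + 2*exp(4*I*pi/5)) + (3*exp(-2*I*pi/5) + exp(4*I*pi/5) + 2*exp(2*I*pi/5))] = 0/5 = 0
  <chi_rho, chi_4> = (1/5)[1*(6)*conj(1) + 1*(3*exp(-2*I*pi/5) + exp(2*I*pi/5) + 2*exp(4*I*pi/5))*conj(exp(-2*I*pi/5)) + 1*(2*exp(-2*I*pi/5) + 3*exp(-4*I*pi/5) + exp(4*I*pi/5))*conj(exp(-4*I*pi/5)) + 1*(exp(-4*I*pi/5) + 3*exp(4*I*pi/5) + 2*exp(2*I*pi/5))*conj(exp(4*I*pi/5)) + 1*(2*exp(-4*I*pi/5) + exp(-2*I*pi/5) + 3*exp(2*I*pi/5))*conj(exp(2*I*pi/5))]
      = (1/5)[(6) + (3 + 2*exp(-4*I*pi/5) + exp(4*I*pi/5)) + (3 + exp(-2*I*pi/5) + 2*exp(2*I*pi/5)) + (3 + 2*exp(-2*I*pi/5) + exp(2*I*pi/5)) + (3 + exp(-4*I*pi/5) + 2*exp(4*I*pi/5))] = 15/5 = 3
(Exp terms are combined using exp(i*s)*conj(exp(i*t)) = exp(i*(s-t)), and sums of them are collapsed using the identity that for every m > 1 the m distinct m-th roots of unity sum to 0, e.g. 1 + exp(2*I*pi/3) + exp(-2*I*pi/3) = 0.)
Dimension check: dim(rho) = sum (mult * dim) = 0*1 + 1*1 + 2*1 + 0*1 + 3*1 = 6 = chi_rho(e) = 6.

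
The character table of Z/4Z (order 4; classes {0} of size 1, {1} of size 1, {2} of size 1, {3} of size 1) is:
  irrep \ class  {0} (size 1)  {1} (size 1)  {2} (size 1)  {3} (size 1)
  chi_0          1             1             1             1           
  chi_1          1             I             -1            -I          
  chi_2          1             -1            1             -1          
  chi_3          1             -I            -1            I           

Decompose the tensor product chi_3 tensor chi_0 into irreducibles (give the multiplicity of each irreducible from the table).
chi_3 tensor chi_0 = chi_3 (all other irreducibles have multiplicity 0).

Justification: The character of a tensor product is the pointwise product (chi_3 * chi_0)(C) = chi_3(C) * chi_0(C):
  {0}: (1)*(1), {1}: (-I)*(1), {2}: (-1)*(1), {3}: (I)*(1)
so (chi_3 * chi_0) takes values
  {0} -> 1, {1} -> -I, {2} -> -1, {3} -> I.
Now take the inner product of this character with each irreducible chi from the table, <chi_3*chi_0, chi> = (1/4) sum_C |C| (chi_3*chi_0)(C) conj(chi(C)):
  <chi_3*chi_0, chi_0> = (1/4)[1*(1)*conj(1) + 1*(-I)*conj(1) + 1*(-1)*conj(1) + 1*(I)*conj(1)]
      = (1/4)[(1) + (-I) + (-1) + (I)] = 0/4 = 0
  <chi_3*chi_0, chi_1> = (1/4)[1*(1)*conj(1) + 1*(-I)*conj(I) + 1*(-1)*conj(-1) + 1*(I)*conj(-I)]
      = (1/4)[(1) + (-1) + (1) + (-1)] = 0/4 = 0
  <chi_3*chi_0, chi_2> = (1/4)[1*(1)*conj(1) + 1*(-I)*conj(-1) + 1*(-1)*conj(1) + 1*(I)*conj(-1)]
      = (1/4)[(1) + (I) + (-1) + (-I)] = 0/4 = 0
  <chi_3*chi_0, chi_3> = (1/4)[1*(1)*conj(1) + 1*(-I)*conj(-I) + 1*(-1)*conj(-1) + 1*(I)*conj(I)]
      = (1/4)[(1) + (1) + (1) + (1)] = 4/4 = 1
(Exp terms are combined using exp(i*s)*conj(exp(i*t)) = exp(i*(s-t)), and sums of them are collapsed using the identity that for every m > 1 the m distinct m-th roots of unity sum to 0, e.g. 1 + exp(2*I*pi/3) + exp(-2*I*pi/3) = 0.)
Hence the multiplicities are chi_3: 1. Dimension check: dim(chi_3)*dim(chi_0) = 1*1 = 1 and sum (mult * dim) = 1*1 = 1.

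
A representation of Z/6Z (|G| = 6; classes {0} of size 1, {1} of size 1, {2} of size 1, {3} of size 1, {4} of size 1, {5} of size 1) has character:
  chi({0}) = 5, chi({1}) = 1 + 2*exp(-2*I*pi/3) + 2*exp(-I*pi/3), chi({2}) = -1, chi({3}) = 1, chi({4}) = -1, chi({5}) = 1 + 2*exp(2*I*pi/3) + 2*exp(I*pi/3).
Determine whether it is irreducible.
Not irreducible (reducible): <chi, chi> = 9 > 1.

Derivation: <chi, chi> = (1/|G|) sum_C |C| * |chi(C)|^2 = (1/6)[1*|5|^2 + 1*|1 + 2*exp(-2*I*pi/3) + 2*exp(-I*pi/3)|^2 + 1*|-1|^2 + 1*|1|^2 + 1*|-1|^2 + 1*|1 + 2*exp(2*I*pi/3) + 2*exp(I*pi/3)|^2]
  = (1/6)[(25) + (13) + (1) + (1) + (1) + (13)] = 54/6 = 9.
(Exp terms are combined using exp(i*s)*conj(exp(i*t)) = exp(i*(s-t)), and sums of them are collapsed using the identity that for every m > 1 the m distinct m-th roots of unity sum to 0, e.g. 1 + exp(2*I*pi/3) + exp(-2*I*pi/3) = 0.)
A character is irreducible iff <chi, chi> = 1, so this representation is reducible.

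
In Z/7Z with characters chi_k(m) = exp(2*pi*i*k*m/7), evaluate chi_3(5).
chi_3(5) = zeta_7^15 = exp(2*I*pi/7)

Argument: chi_3(5) = zeta_7^(3*5) = zeta_7^15. Since zeta_7^7 = 1, this equals zeta_7^1 = exp(2*pi*i*1/7) = exp(2*I*pi/7).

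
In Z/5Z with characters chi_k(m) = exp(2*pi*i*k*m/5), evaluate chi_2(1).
chi_2(1) = zeta_5^2 = exp(4*I*pi/5)

Proof sketch: chi_2(1) = zeta_5^(2*1) = zeta_5^2. Since zeta_5^5 = 1, this equals zeta_5^2 = exp(2*pi*i*2/5) = exp(4*I*pi/5).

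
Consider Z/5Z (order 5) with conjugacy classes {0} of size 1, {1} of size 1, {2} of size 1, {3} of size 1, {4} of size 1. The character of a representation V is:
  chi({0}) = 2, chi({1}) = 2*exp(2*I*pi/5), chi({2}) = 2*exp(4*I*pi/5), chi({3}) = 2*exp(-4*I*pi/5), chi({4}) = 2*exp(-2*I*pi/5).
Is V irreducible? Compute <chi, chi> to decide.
Not irreducible (reducible): <chi, chi> = 4 > 1.

<chi, chi> = (1/|G|) sum_C |C| * |chi(C)|^2 = (1/5)[1*|2|^2 + 1*|2*exp(2*I*pi/5)|^2 + 1*|2*exp(4*I*pi/5)|^2 + 1*|2*exp(-4*I*pi/5)|^2 + 1*|2*exp(-2*I*pi/5)|^2]
  = (1/5)[(4) + (4) + (4) + (4) + (4)] = 20/5 = 4.
(Exp terms are combined using exp(i*s)*conj(exp(i*t)) = exp(i*(s-t)), and sums of them are collapsed using the identity that for every m > 1 the m distinct m-th roots of unity sum to 0, e.g. 1 + exp(2*I*pi/3) + exp(-2*I*pi/3) = 0.)
A character is irreducible iff <chi, chi> = 1, so this representation is reducible.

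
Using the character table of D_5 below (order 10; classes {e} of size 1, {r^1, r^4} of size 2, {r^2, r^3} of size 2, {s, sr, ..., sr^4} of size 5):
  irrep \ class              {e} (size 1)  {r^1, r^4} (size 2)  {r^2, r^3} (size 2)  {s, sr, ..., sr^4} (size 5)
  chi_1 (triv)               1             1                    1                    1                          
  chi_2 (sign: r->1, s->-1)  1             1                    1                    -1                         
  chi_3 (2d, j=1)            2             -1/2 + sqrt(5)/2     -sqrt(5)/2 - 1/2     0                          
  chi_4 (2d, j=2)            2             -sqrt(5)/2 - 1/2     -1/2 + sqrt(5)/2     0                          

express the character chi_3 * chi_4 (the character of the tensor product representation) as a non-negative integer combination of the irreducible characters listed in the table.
chi_3 tensor chi_4 = chi_3 + chi_4 (all other irreducibles have multiplicity 0).

Working: The character of a tensor product is the pointwise product (chi_3 * chi_4)(C) = chi_3(C) * chi_4(C):
  {e}: (2)*(2), {r^1, r^4}: (-1/2 + sqrt(5)/2)*(-sqrt(5)/2 - 1/2), {r^2, r^3}: (-sqrt(5)/2 - 1/2)*(-1/2 + sqrt(5)/2), {s, sr, ..., sr^4}: (0)*(0)
so (chi_3 * chi_4) takes values
  {e} -> 4, {r^1, r^4} -> -1, {r^2, r^3} -> -1, {s, sr, ..., sr^4} -> 0.
Now take the inner product of this character with each irreducible chi from the table, <chi_3*chi_4, chi> = (1/10) sum_C |C| (chi_3*chi_4)(C) conj(chi(C)):
  <chi_3*chi_4, chi_1> = (1/10)[1*(4)*conj(1) + 2*(-1)*conj(1) + 2*(-1)*conj(1) + 5*(0)*conj(1)]
      = (1/10)[(4) + (-2) + (-2) + (0)] = 0/10 = 0
  <chi_3*chi_4, chi_2> = (1/10)[1*(4)*conj(1) + 2*(-1)*conj(1) + 2*(-1)*conj(1) + 5*(0)*conj(-1)]
      = (1/10)[(4) + (-2) + (-2) + (0)] = 0/10 = 0
  <chi_3*chi_4, chi_3> = (1/10)[1*(4)*conj(2) + 2*(-1)*conj(-1/2 + sqrt(5)/2) + 2*(-1)*conj(-sqrt(5)/2 - 1/2) + 5*(0)*conj(0)]
      = (1/10)[(8) + (1 - sqrt(5)) + (1 + sqrt(5)) + (0)] = 10/10 = 1
  <chi_3*chi_4, chi_4> = (1/10)[1*(4)*conj(2) + 2*(-1)*conj(-sqrt(5)/2 - 1/2) + 2*(-1)*conj(-1/2 + sqrt(5)/2) + 5*(0)*conj(0)]
      = (1/10)[(8) + (1 + sqrt(5)) + (1 - sqrt(5)) + (0)] = 10/10 = 1
Hence the multiplicities are chi_3: 1, chi_4: 1. Dimension check: dim(chi_3)*dim(chi_4) = 2*2 = 4 and sum (mult * dim) = 1*2 + 1*2 = 4.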